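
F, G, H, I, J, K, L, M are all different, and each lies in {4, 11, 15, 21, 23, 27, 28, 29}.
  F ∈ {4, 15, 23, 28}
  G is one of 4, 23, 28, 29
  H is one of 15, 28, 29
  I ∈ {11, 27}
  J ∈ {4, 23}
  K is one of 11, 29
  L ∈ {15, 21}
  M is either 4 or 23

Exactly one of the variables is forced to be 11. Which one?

K

Among the 8 variables, 21 fits only L (and all 8 values in {4, 11, 15, 21, 23, 27, 28, 29} must be used), so L = 21.
The 7 still-open variables draw from only 7 values {4, 11, 15, 23, 27, 28, 29}, so each is used; only I can be 27, hence I = 27.
Among the 6 still-open variables, 11 fits only K (and all 6 values in {4, 11, 15, 23, 28, 29} must be used), so K = 11.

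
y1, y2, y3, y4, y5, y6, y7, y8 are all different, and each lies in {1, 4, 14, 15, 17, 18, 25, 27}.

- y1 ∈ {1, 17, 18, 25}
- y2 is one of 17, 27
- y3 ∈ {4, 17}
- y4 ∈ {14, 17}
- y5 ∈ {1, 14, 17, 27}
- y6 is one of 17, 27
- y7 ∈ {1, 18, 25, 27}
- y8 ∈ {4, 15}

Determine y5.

1

Among the 8 variables, 15 fits only y8 (and all 8 values in {1, 4, 14, 15, 17, 18, 25, 27} must be used), so y8 = 15.
Among the 7 still-open variables, 4 fits only y3 (and all 7 values in {1, 4, 14, 17, 18, 25, 27} must be used), so y3 = 4.
y2 and y6 between them cover only {17, 27} — a naked pair. Remove those values from y1, y4, y5, y7.
y4 must be 14 (only option left). So y5 can't be 14.
So y5 = 1.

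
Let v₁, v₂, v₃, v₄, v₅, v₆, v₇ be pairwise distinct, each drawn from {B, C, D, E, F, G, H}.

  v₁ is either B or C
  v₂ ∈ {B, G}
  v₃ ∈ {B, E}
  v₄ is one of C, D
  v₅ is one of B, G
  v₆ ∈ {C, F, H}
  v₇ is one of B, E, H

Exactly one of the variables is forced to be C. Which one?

v₁

The 7 variables draw from only 7 values {B, C, D, E, F, G, H}, so each is used; only v₄ can be D, hence v₄ = D.
The 6 still-open variables draw from only 6 values {B, C, E, F, G, H}, so each is used; only v₆ can be F, hence v₆ = F.
Among the 5 still-open variables, C fits only v₁ (and all 5 values in {B, C, E, G, H} must be used), so v₁ = C.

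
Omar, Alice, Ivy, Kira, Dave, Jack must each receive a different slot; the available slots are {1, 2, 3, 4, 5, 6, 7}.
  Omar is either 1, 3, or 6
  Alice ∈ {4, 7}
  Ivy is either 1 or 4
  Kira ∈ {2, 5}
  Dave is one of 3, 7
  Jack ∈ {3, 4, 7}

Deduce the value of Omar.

Alice, Dave, Jack between them cover only {3, 4, 7} — a naked triple. Remove those values from Omar, Ivy.
Ivy must be 1 (only option left). So Omar can't be 1.
So Omar = 6.

6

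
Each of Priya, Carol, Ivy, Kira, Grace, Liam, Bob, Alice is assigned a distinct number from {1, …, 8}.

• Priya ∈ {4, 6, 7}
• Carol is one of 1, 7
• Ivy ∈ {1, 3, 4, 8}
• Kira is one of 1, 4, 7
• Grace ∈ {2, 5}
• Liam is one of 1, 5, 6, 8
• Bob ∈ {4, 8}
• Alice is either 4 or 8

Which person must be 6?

Among the 8 variables, 2 fits only Grace (and all 8 values in {1, 2, 3, 4, 5, 6, 7, 8} must be used), so Grace = 2.
Among the 7 still-open variables, 3 fits only Ivy (and all 7 values in {1, 3, 4, 5, 6, 7, 8} must be used), so Ivy = 3.
Among the 6 still-open variables, 5 fits only Liam (and all 6 values in {1, 4, 5, 6, 7, 8} must be used), so Liam = 5.
The 5 still-open variables together cover exactly {1, 4, 6, 7, 8} — 5 values for 5 variables — and 6 appears only in Priya's list, so Priya = 6.

Priya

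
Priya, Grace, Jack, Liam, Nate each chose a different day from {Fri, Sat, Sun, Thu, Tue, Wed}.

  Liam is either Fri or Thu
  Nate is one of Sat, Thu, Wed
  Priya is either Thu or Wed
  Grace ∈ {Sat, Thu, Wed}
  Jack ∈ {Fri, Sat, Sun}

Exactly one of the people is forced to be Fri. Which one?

Liam

The 5 variables draw from only 5 values {Fri, Sat, Sun, Thu, Wed}, so each is used; only Jack can be Sun, hence Jack = Sun.
The 4 still-open variables together cover exactly {Fri, Sat, Thu, Wed} — 4 values for 4 variables — and Fri appears only in Liam's list, so Liam = Fri.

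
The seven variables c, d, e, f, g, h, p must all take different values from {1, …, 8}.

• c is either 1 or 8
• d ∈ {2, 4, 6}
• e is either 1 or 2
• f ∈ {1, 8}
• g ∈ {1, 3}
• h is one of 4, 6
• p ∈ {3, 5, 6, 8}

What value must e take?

2

The 7 variables draw from only 7 values {1, 2, 3, 4, 5, 6, 8}, so each is used; only p can be 5, hence p = 5.
Among the 6 still-open variables, 3 fits only g (and all 6 values in {1, 2, 3, 4, 6, 8} must be used), so g = 3.
The 2 variables c and f are confined to {1, 8}, which locks those values in; drop them from e.
So e = 2.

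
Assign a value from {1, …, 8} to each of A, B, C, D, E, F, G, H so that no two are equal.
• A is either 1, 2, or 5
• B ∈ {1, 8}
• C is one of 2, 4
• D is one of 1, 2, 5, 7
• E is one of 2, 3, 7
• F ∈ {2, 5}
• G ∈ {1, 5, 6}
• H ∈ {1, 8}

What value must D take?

The 8 variables draw from only 8 values {1, 2, 3, 4, 5, 6, 7, 8}, so each is used; only E can be 3, hence E = 3.
Among the 7 still-open variables, 4 fits only C (and all 7 values in {1, 2, 4, 5, 6, 7, 8} must be used), so C = 4.
The 6 still-open variables draw from only 6 values {1, 2, 5, 6, 7, 8}, so each is used; only G can be 6, hence G = 6.
Among the 5 still-open variables, 7 fits only D (and all 5 values in {1, 2, 5, 7, 8} must be used), so D = 7.

7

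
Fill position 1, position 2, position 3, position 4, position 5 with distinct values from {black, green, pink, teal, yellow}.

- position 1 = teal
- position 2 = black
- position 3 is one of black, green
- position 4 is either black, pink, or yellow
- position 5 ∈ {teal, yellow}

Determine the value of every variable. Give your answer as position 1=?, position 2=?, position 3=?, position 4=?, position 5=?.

position 1=teal, position 2=black, position 3=green, position 4=pink, position 5=yellow

position 1 must be teal (only option left). Strike teal from position 5.
position 2's domain is down to {black}, so position 2 = black. Strike black from position 3, position 4.
position 3's domain is down to {green}, so position 3 = green.
position 5's domain is down to {yellow}, so position 5 = yellow. Remove yellow from position 4.
position 4 has just one choice, so position 4 = pink.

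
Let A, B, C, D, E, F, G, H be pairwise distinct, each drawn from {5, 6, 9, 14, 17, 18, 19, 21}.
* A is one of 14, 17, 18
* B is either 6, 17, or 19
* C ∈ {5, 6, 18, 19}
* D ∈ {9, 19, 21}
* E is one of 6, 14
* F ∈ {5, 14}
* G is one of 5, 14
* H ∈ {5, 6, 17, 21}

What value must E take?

The 8 variables draw from only 8 values {5, 6, 9, 14, 17, 18, 19, 21}, so each is used; only D can be 9, hence D = 9.
Among the 7 still-open variables, 21 fits only H (and all 7 values in {5, 6, 14, 17, 18, 19, 21} must be used), so H = 21.
The 2 variables F and G are confined to {5, 14}, which locks those values in; drop them from A, C, E.
So E = 6.

6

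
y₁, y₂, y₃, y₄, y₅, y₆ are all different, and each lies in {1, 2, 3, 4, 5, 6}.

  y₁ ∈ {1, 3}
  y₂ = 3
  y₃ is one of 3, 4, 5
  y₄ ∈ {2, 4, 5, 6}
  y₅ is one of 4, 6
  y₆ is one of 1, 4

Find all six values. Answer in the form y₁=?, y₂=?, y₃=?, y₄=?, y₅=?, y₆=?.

y₁=1, y₂=3, y₃=5, y₄=2, y₅=6, y₆=4

y₂ must be 3 (only option left). Eliminate 3 elsewhere: y₁, y₃.
y₁'s domain is down to {1}, so y₁ = 1. Strike 1 from y₆.
y₆ must be 4 (only option left). So y₃, y₄, y₅ can't be 4.
y₃ must be 5 (only option left). Remove 5 from y₄.
y₅ must be 6 (only option left). Strike 6 from y₄.
That leaves y₄ = 2.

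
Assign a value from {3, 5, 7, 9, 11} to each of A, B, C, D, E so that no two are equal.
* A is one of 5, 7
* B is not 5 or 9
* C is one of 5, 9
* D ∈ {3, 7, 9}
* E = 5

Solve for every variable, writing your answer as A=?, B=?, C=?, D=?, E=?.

E has just one choice, so E = 5. Strike 5 from A, C.
That leaves A = 7. Remove 7 from B, D.
C must be 9 (only option left). So D can't be 9.
D must be 3 (only option left). So B can't be 3.
That leaves B = 11.

A=7, B=11, C=9, D=3, E=5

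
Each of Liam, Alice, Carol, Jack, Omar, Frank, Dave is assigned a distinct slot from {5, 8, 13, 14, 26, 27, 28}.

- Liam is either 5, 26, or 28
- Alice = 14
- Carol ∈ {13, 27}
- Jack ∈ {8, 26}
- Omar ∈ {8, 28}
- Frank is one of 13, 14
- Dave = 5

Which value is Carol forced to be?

Alice's domain is down to {14}, so Alice = 14. So Frank can't be 14.
Frank has just one choice, so Frank = 13. Remove 13 from Carol.
So Carol = 27.

27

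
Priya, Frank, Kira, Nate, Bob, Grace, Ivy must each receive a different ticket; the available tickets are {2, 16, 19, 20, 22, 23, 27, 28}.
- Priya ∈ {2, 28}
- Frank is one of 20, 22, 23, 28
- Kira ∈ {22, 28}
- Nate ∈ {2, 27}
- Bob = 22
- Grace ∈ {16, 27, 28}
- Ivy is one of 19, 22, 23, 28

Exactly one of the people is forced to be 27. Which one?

Bob has just one choice, so Bob = 22. So Frank, Kira, Ivy can't be 22.
Kira has just one choice, so Kira = 28. So Priya, Frank, Grace, Ivy can't be 28.
Priya must be 2 (only option left). Strike 2 from Nate.
So 27 goes to Nate.

Nate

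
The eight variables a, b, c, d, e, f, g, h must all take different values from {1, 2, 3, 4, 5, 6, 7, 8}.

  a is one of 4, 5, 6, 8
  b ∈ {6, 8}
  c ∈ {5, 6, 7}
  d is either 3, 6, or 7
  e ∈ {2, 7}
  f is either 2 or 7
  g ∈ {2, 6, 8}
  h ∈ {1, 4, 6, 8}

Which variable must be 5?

c

The 8 variables draw from only 8 values {1, 2, 3, 4, 5, 6, 7, 8}, so each is used; only h can be 1, hence h = 1.
Among the 7 still-open variables, 3 fits only d (and all 7 values in {2, 3, 4, 5, 6, 7, 8} must be used), so d = 3.
Among the 6 still-open variables, 4 fits only a (and all 6 values in {2, 4, 5, 6, 7, 8} must be used), so a = 4.
The 5 still-open variables together cover exactly {2, 5, 6, 7, 8} — 5 values for 5 variables — and 5 appears only in c's list, so c = 5.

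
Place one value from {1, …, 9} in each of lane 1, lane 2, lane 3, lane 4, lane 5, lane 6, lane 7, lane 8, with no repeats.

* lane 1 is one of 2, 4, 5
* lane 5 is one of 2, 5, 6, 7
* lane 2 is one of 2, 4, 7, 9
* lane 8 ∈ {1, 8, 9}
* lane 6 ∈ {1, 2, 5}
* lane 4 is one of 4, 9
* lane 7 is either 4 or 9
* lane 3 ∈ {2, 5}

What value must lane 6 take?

Among the 8 variables, 6 fits only lane 5 (and all 8 values in {1, 2, 4, 5, 6, 7, 8, 9} must be used), so lane 5 = 6.
The 7 still-open variables together cover exactly {1, 2, 4, 5, 7, 8, 9} — 7 values for 7 variables — and 7 appears only in lane 2's list, so lane 2 = 7.
The 6 still-open variables together cover exactly {1, 2, 4, 5, 8, 9} — 6 values for 6 variables — and 8 appears only in lane 8's list, so lane 8 = 8.
The 5 still-open variables together cover exactly {1, 2, 4, 5, 9} — 5 values for 5 variables — and 1 appears only in lane 6's list, so lane 6 = 1.

1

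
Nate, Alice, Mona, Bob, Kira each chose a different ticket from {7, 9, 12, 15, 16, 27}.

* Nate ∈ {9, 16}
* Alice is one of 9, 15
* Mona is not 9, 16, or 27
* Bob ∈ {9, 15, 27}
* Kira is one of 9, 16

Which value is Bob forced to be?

27

Nate and Kira between them cover only {9, 16} — a naked pair. Remove those values from Alice, Bob.
That leaves Alice = 15. Eliminate 15 elsewhere: Mona, Bob.
So Bob = 27.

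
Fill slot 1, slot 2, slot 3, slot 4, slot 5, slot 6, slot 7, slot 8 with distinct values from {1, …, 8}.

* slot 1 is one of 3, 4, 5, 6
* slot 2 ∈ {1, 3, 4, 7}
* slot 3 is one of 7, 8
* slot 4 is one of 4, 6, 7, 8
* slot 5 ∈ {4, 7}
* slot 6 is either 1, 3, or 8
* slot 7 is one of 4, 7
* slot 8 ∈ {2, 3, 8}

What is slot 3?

Among the 8 variables, 2 fits only slot 8 (and all 8 values in {1, 2, 3, 4, 5, 6, 7, 8} must be used), so slot 8 = 2.
The 7 still-open variables together cover exactly {1, 3, 4, 5, 6, 7, 8} — 7 values for 7 variables — and 5 appears only in slot 1's list, so slot 1 = 5.
The 6 still-open variables draw from only 6 values {1, 3, 4, 6, 7, 8}, so each is used; only slot 4 can be 6, hence slot 4 = 6.
slot 5 and slot 7 share exactly the 2 values {4, 7}; by pigeonhole those values go to them, so strike 4, 7 from slot 2, slot 3.
So slot 3 = 8.

8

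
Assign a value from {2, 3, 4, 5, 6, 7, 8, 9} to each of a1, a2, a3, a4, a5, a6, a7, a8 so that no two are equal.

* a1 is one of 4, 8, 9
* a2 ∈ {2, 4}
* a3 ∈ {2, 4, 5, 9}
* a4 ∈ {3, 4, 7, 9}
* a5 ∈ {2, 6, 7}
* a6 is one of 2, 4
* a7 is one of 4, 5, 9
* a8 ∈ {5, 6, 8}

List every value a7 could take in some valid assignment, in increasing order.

Among the 8 variables, 3 fits only a4 (and all 8 values in {2, 3, 4, 5, 6, 7, 8, 9} must be used), so a4 = 3.
The 7 still-open variables together cover exactly {2, 4, 5, 6, 7, 8, 9} — 7 values for 7 variables — and 7 appears only in a5's list, so a5 = 7.
The 6 still-open variables together cover exactly {2, 4, 5, 6, 8, 9} — 6 values for 6 variables — and 6 appears only in a8's list, so a8 = 6.
Among the 5 still-open variables, 8 fits only a1 (and all 5 values in {2, 4, 5, 8, 9} must be used), so a1 = 8.
a2 and a6 share exactly the 2 values {2, 4}; by pigeonhole those values go to them, so strike 2, 4 from a3, a7.
No further eliminations apply; a7 can still be any of 5, 9.

5, 9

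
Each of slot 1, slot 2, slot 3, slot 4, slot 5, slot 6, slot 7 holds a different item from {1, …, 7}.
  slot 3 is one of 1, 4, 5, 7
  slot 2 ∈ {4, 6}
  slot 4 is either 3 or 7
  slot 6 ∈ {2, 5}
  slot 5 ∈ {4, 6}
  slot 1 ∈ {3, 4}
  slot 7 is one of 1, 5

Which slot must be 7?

slot 4

The 7 variables together cover exactly {1, 2, 3, 4, 5, 6, 7} — 7 values for 7 variables — and 2 appears only in slot 6's list, so slot 6 = 2.
slot 2 and slot 5 share exactly the 2 values {4, 6}; by pigeonhole those values go to them, so strike 4, 6 from slot 1, slot 3.
That leaves slot 1 = 3. Strike 3 from slot 4.
So 7 goes to slot 4.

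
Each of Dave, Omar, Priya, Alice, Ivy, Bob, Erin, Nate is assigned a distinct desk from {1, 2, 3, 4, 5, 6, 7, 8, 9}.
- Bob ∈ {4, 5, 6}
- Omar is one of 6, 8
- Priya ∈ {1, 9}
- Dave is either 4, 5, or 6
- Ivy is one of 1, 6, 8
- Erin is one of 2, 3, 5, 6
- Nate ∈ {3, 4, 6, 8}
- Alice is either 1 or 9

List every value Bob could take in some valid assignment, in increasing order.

4, 5

Among the 8 variables, 2 fits only Erin (and all 8 values in {1, 2, 3, 4, 5, 6, 8, 9} must be used), so Erin = 2.
Among the 7 still-open variables, 3 fits only Nate (and all 7 values in {1, 3, 4, 5, 6, 8, 9} must be used), so Nate = 3.
The 2 variables Priya and Alice are confined to {1, 9}, which locks those values in; drop them from Ivy.
Omar and Ivy between them cover only {6, 8} — a naked pair. Remove those values from Dave, Bob.
No further eliminations apply; Bob can still be any of 4, 5.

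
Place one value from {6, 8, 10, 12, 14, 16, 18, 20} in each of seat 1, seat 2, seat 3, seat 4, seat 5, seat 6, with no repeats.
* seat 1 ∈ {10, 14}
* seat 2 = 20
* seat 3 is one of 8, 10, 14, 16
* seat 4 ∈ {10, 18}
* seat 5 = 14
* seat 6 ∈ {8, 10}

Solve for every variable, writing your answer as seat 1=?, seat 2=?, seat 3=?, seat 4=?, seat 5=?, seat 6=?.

seat 1=10, seat 2=20, seat 3=16, seat 4=18, seat 5=14, seat 6=8

seat 2 has just one choice, so seat 2 = 20.
seat 5's domain is down to {14}, so seat 5 = 14. Strike 14 from seat 1, seat 3.
That leaves seat 1 = 10. Eliminate 10 elsewhere: seat 3, seat 4, seat 6.
That leaves seat 4 = 18.
That leaves seat 6 = 8. Strike 8 from seat 3.
That leaves seat 3 = 16.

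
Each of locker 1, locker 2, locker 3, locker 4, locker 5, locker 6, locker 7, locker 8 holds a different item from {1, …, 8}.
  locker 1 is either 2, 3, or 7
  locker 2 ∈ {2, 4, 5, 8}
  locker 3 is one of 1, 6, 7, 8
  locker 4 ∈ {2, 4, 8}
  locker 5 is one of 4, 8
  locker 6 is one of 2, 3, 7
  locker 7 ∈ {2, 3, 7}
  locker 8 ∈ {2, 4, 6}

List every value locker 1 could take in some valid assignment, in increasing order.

The 8 variables draw from only 8 values {1, 2, 3, 4, 5, 6, 7, 8}, so each is used; only locker 3 can be 1, hence locker 3 = 1.
The 7 still-open variables together cover exactly {2, 3, 4, 5, 6, 7, 8} — 7 values for 7 variables — and 5 appears only in locker 2's list, so locker 2 = 5.
Among the 6 still-open variables, 6 fits only locker 8 (and all 6 values in {2, 3, 4, 6, 7, 8} must be used), so locker 8 = 6.
locker 1, locker 6, locker 7 between them cover only {2, 3, 7} — a naked triple. Remove those values from locker 4.
No further eliminations apply; locker 1 can still be any of 2, 3, 7.

2, 3, 7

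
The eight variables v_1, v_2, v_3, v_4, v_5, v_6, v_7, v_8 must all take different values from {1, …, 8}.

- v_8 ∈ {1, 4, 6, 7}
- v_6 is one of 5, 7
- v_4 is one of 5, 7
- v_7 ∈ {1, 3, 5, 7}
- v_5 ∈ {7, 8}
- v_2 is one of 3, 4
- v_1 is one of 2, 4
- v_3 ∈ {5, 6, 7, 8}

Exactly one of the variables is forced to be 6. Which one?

v_3

The 8 variables draw from only 8 values {1, 2, 3, 4, 5, 6, 7, 8}, so each is used; only v_1 can be 2, hence v_1 = 2.
The 2 variables v_4 and v_6 are confined to {5, 7}, which locks those values in; drop them from v_3, v_5, v_7, v_8.
v_5 must be 8 (only option left). So v_3 can't be 8.
So 6 goes to v_3.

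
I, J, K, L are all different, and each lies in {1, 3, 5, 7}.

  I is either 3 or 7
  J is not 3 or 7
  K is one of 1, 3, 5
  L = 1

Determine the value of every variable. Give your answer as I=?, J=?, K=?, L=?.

L has just one choice, so L = 1. Eliminate 1 elsewhere: J, K.
J has just one choice, so J = 5. Remove 5 from K.
K's domain is down to {3}, so K = 3. Strike 3 from I.
That leaves I = 7.

I=7, J=5, K=3, L=1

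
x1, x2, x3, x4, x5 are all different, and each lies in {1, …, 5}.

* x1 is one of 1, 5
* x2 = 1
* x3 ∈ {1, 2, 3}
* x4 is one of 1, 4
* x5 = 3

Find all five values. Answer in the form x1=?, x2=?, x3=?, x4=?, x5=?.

x1=5, x2=1, x3=2, x4=4, x5=3

x2 must be 1 (only option left). Strike 1 from x1, x3, x4.
x4's domain is down to {4}, so x4 = 4.
x5 has just one choice, so x5 = 3. Eliminate 3 elsewhere: x3.
x1 must be 5 (only option left).
x3's domain is down to {2}, so x3 = 2.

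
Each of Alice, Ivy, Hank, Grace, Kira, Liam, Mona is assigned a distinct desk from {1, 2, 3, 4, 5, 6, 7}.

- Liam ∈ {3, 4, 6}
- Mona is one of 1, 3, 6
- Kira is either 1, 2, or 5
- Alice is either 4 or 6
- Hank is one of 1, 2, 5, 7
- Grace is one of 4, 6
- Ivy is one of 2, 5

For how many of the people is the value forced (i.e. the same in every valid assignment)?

3

Among the 7 variables, 7 fits only Hank (and all 7 values in {1, 2, 3, 4, 5, 6, 7} must be used), so Hank = 7.
Alice and Grace share exactly the 2 values {4, 6}; by pigeonhole those values go to them, so strike 4, 6 from Liam, Mona.
That leaves Liam = 3. Strike 3 from Mona.
Mona's domain is down to {1}, so Mona = 1. Strike 1 from Kira.
Determined: Hank=7, Liam=3, Mona=1. The other people each still have more than one consistent value. That makes 3.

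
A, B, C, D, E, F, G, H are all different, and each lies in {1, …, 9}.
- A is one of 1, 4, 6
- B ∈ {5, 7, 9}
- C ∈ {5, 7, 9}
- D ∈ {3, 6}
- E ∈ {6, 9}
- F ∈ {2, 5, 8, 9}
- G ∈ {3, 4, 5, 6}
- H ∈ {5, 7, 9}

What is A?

The 3 variables B, C, H are confined to {5, 7, 9}, which locks those values in; drop them from E, F, G.
E must be 6 (only option left). Eliminate 6 elsewhere: A, D, G.
D must be 3 (only option left). So G can't be 3.
G must be 4 (only option left). Strike 4 from A.
So A = 1.

1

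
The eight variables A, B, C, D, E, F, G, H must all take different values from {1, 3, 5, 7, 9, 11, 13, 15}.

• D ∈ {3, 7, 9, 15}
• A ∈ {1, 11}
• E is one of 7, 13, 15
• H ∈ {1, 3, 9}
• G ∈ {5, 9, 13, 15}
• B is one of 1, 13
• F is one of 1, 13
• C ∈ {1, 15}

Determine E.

Among the 8 variables, 5 fits only G (and all 8 values in {1, 3, 5, 7, 9, 11, 13, 15} must be used), so G = 5.
The 7 still-open variables together cover exactly {1, 3, 7, 9, 11, 13, 15} — 7 values for 7 variables — and 11 appears only in A's list, so A = 11.
B and F between them cover only {1, 13} — a naked pair. Remove those values from C, E, H.
C has just one choice, so C = 15. Eliminate 15 elsewhere: D, E.
So E = 7.

7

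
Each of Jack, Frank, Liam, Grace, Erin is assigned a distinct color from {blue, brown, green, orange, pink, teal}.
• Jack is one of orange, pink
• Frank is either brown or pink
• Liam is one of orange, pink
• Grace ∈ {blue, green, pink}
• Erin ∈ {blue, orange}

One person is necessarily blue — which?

The 5 variables draw from only 5 values {blue, brown, green, orange, pink}, so each is used; only Frank can be brown, hence Frank = brown.
The 4 still-open variables together cover exactly {blue, green, orange, pink} — 4 values for 4 variables — and green appears only in Grace's list, so Grace = green.
The 3 still-open variables together cover exactly {blue, orange, pink} — 3 values for 3 variables — and blue appears only in Erin's list, so Erin = blue.

Erin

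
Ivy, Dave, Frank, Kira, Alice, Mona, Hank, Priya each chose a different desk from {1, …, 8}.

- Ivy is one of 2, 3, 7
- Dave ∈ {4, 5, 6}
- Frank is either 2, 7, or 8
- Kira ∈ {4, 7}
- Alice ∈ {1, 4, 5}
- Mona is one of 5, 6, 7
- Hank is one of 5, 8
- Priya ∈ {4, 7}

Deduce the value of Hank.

8

Among the 8 variables, 1 fits only Alice (and all 8 values in {1, 2, 3, 4, 5, 6, 7, 8} must be used), so Alice = 1.
Among the 7 still-open variables, 3 fits only Ivy (and all 7 values in {2, 3, 4, 5, 6, 7, 8} must be used), so Ivy = 3.
Among the 6 still-open variables, 2 fits only Frank (and all 6 values in {2, 4, 5, 6, 7, 8} must be used), so Frank = 2.
The 5 still-open variables together cover exactly {4, 5, 6, 7, 8} — 5 values for 5 variables — and 8 appears only in Hank's list, so Hank = 8.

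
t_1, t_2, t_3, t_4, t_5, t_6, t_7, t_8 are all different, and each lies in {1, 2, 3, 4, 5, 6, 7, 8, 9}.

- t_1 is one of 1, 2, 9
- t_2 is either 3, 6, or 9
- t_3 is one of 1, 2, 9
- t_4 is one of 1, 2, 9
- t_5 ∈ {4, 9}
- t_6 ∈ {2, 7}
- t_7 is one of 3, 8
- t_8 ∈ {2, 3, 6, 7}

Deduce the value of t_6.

7

The 8 variables draw from only 8 values {1, 2, 3, 4, 6, 7, 8, 9}, so each is used; only t_5 can be 4, hence t_5 = 4.
The 7 still-open variables draw from only 7 values {1, 2, 3, 6, 7, 8, 9}, so each is used; only t_7 can be 8, hence t_7 = 8.
t_1, t_3, t_4 share exactly the 3 values {1, 2, 9}; by pigeonhole those values go to them, so strike 1, 2, 9 from t_2, t_6, t_8.
So t_6 = 7.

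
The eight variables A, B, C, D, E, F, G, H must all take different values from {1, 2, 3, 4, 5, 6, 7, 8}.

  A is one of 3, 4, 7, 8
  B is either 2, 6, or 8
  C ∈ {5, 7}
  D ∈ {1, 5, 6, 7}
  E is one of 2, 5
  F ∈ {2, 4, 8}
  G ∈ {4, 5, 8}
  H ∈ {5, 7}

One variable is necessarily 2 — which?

E

The 8 variables together cover exactly {1, 2, 3, 4, 5, 6, 7, 8} — 8 values for 8 variables — and 1 appears only in D's list, so D = 1.
The 7 still-open variables together cover exactly {2, 3, 4, 5, 6, 7, 8} — 7 values for 7 variables — and 3 appears only in A's list, so A = 3.
The 6 still-open variables draw from only 6 values {2, 4, 5, 6, 7, 8}, so each is used; only B can be 6, hence B = 6.
C and H between them cover only {5, 7} — a naked pair. Remove those values from E, G.
So 2 goes to E.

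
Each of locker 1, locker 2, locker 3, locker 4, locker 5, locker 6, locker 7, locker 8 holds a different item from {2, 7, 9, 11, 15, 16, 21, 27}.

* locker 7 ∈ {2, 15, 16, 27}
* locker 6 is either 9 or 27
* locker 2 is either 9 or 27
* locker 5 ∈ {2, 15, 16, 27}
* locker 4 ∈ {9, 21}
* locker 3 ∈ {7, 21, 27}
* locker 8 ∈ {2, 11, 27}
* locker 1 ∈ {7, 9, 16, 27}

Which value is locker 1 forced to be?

16

The 8 variables draw from only 8 values {2, 7, 9, 11, 15, 16, 21, 27}, so each is used; only locker 8 can be 11, hence locker 8 = 11.
locker 2 and locker 6 between them cover only {9, 27} — a naked pair. Remove those values from locker 1, locker 3, locker 4, locker 5, locker 7.
locker 4 has just one choice, so locker 4 = 21. Eliminate 21 elsewhere: locker 3.
locker 3 has just one choice, so locker 3 = 7. Strike 7 from locker 1.
So locker 1 = 16.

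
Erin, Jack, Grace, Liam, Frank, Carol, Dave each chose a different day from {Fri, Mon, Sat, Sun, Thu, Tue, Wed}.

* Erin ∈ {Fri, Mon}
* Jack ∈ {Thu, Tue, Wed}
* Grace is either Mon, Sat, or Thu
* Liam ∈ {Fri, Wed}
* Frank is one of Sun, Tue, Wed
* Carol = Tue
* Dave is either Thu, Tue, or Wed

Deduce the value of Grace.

Sat

Carol must be Tue (only option left). Remove Tue from Jack, Frank, Dave.
The 6 still-open variables together cover exactly {Fri, Mon, Sat, Sun, Thu, Wed} — 6 values for 6 variables — and Sat appears only in Grace's list, so Grace = Sat.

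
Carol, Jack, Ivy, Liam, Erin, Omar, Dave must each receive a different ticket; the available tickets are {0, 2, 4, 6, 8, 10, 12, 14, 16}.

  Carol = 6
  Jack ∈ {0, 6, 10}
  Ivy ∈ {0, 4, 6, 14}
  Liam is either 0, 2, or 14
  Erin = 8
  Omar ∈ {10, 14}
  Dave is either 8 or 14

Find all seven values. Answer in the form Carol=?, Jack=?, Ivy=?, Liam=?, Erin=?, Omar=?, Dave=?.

Carol's domain is down to {6}, so Carol = 6. So Jack, Ivy can't be 6.
That leaves Erin = 8. Eliminate 8 elsewhere: Dave.
Dave has just one choice, so Dave = 14. So Ivy, Liam, Omar can't be 14.
That leaves Omar = 10. So Jack can't be 10.
Jack has just one choice, so Jack = 0. So Ivy, Liam can't be 0.
That leaves Ivy = 4.
Liam's domain is down to {2}, so Liam = 2.

Carol=6, Jack=0, Ivy=4, Liam=2, Erin=8, Omar=10, Dave=14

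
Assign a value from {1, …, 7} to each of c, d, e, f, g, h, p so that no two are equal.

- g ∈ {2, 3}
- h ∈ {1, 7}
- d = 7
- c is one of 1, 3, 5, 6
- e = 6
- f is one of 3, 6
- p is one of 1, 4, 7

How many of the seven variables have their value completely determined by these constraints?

d must be 7 (only option left). Remove 7 from h, p.
e must be 6 (only option left). Strike 6 from c, f.
f's domain is down to {3}, so f = 3. Remove 3 from c, g.
g has just one choice, so g = 2.
h must be 1 (only option left). Strike 1 from c, p.
p must be 4 (only option left).
c must be 5 (only option left).
Every variable is fixed: c=5, d=7, e=6, f=3, g=2, h=1, p=4. That makes 7.

7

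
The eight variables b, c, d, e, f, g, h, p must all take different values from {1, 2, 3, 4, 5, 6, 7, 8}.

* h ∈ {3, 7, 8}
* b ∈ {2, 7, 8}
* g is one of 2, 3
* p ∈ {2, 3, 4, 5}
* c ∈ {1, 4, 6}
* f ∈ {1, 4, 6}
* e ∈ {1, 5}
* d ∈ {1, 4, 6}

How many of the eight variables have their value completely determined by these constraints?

c, d, f between them cover only {1, 4, 6} — a naked triple. Remove those values from e, p.
e has just one choice, so e = 5. Remove 5 from p.
g and p share exactly the 2 values {2, 3}; by pigeonhole those values go to them, so strike 2, 3 from b, h.
Determined: e=5. The other variables each still have more than one consistent value. That makes 1.

1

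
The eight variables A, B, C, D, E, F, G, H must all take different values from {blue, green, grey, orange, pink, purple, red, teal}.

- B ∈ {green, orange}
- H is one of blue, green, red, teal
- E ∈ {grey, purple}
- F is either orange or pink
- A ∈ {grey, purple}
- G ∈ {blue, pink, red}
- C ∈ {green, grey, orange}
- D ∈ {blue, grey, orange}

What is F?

pink

The 8 variables together cover exactly {blue, green, grey, orange, pink, purple, red, teal} — 8 values for 8 variables — and teal appears only in H's list, so H = teal.
Among the 7 still-open variables, red fits only G (and all 7 values in {blue, green, grey, orange, pink, purple, red} must be used), so G = red.
The 6 still-open variables draw from only 6 values {blue, green, grey, orange, pink, purple}, so each is used; only D can be blue, hence D = blue.
The 5 still-open variables draw from only 5 values {green, grey, orange, pink, purple}, so each is used; only F can be pink, hence F = pink.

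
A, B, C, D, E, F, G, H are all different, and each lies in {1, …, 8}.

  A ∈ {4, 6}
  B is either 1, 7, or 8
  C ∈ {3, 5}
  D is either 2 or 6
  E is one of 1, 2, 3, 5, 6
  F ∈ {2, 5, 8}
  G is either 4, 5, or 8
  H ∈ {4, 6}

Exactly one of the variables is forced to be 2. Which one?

Among the 8 variables, 7 fits only B (and all 8 values in {1, 2, 3, 4, 5, 6, 7, 8} must be used), so B = 7.
The 7 still-open variables together cover exactly {1, 2, 3, 4, 5, 6, 8} — 7 values for 7 variables — and 1 appears only in E's list, so E = 1.
The 6 still-open variables together cover exactly {2, 3, 4, 5, 6, 8} — 6 values for 6 variables — and 3 appears only in C's list, so C = 3.
A and H between them cover only {4, 6} — a naked pair. Remove those values from D, G.
So 2 goes to D.

D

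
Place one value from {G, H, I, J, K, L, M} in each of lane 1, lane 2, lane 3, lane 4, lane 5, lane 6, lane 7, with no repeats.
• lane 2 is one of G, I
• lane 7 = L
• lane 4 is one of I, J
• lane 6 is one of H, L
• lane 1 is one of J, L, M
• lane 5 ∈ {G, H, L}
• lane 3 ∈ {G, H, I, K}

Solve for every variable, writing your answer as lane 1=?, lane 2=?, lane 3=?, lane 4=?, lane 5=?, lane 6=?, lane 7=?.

lane 7's domain is down to {L}, so lane 7 = L. Remove L from lane 1, lane 5, lane 6.
lane 6 has just one choice, so lane 6 = H. So lane 3, lane 5 can't be H.
lane 5 must be G (only option left). Remove G from lane 2, lane 3.
lane 2's domain is down to {I}, so lane 2 = I. Remove I from lane 3, lane 4.
lane 3 has just one choice, so lane 3 = K.
That leaves lane 4 = J. So lane 1 can't be J.
lane 1 must be M (only option left).

lane 1=M, lane 2=I, lane 3=K, lane 4=J, lane 5=G, lane 6=H, lane 7=L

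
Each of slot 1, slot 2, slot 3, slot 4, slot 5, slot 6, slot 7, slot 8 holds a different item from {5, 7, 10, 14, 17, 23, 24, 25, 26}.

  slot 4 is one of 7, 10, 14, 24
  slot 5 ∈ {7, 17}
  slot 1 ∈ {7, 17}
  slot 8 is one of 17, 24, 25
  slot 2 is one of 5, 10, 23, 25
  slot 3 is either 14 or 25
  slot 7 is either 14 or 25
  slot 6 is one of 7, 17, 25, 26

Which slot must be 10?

The 2 variables slot 1 and slot 5 are confined to {7, 17}, which locks those values in; drop them from slot 4, slot 6, slot 8.
slot 3 and slot 7 between them cover only {14, 25} — a naked pair. Remove those values from slot 2, slot 4, slot 6, slot 8.
slot 6 must be 26 (only option left).
slot 8 must be 24 (only option left). Remove 24 from slot 4.
So 10 goes to slot 4.

slot 4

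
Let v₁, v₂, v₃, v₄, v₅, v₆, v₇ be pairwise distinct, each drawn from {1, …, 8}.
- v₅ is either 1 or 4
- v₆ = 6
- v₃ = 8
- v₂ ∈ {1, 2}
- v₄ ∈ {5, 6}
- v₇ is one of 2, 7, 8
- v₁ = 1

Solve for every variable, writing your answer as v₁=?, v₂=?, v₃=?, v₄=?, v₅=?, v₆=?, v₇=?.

v₁=1, v₂=2, v₃=8, v₄=5, v₅=4, v₆=6, v₇=7

v₁'s domain is down to {1}, so v₁ = 1. Eliminate 1 elsewhere: v₂, v₅.
v₂'s domain is down to {2}, so v₂ = 2. Remove 2 from v₇.
That leaves v₃ = 8. Eliminate 8 elsewhere: v₇.
v₅ must be 4 (only option left).
v₆'s domain is down to {6}, so v₆ = 6. Eliminate 6 elsewhere: v₄.
That leaves v₇ = 7.
v₄ must be 5 (only option left).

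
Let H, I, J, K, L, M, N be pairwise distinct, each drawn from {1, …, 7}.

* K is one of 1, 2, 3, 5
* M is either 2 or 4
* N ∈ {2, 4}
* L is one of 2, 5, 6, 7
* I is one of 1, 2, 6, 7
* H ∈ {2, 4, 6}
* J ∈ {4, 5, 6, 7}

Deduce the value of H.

6

The 7 variables draw from only 7 values {1, 2, 3, 4, 5, 6, 7}, so each is used; only K can be 3, hence K = 3.
The 6 still-open variables together cover exactly {1, 2, 4, 5, 6, 7} — 6 values for 6 variables — and 1 appears only in I's list, so I = 1.
M and N share exactly the 2 values {2, 4}; by pigeonhole those values go to them, so strike 2, 4 from H, J, L.
So H = 6.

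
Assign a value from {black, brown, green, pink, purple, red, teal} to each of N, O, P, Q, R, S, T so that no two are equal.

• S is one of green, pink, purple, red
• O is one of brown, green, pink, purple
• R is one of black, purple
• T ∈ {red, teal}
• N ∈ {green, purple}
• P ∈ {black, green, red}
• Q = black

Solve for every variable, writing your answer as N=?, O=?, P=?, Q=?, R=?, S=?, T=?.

Q has just one choice, so Q = black. Strike black from P, R.
R's domain is down to {purple}, so R = purple. Strike purple from N, O, S.
N's domain is down to {green}, so N = green. Remove green from O, P, S.
That leaves P = red. Strike red from S, T.
S's domain is down to {pink}, so S = pink. Remove pink from O.
T's domain is down to {teal}, so T = teal.
That leaves O = brown.

N=green, O=brown, P=red, Q=black, R=purple, S=pink, T=teal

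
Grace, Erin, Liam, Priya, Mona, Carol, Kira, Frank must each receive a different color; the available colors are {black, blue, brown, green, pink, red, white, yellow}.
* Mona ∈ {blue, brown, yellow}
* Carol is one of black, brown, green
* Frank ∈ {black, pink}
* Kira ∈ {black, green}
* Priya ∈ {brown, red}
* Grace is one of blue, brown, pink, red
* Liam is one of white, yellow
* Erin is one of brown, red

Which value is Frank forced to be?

pink

Among the 8 variables, white fits only Liam (and all 8 values in {black, blue, brown, green, pink, red, white, yellow} must be used), so Liam = white.
Among the 7 still-open variables, yellow fits only Mona (and all 7 values in {black, blue, brown, green, pink, red, yellow} must be used), so Mona = yellow.
The 6 still-open variables draw from only 6 values {black, blue, brown, green, pink, red}, so each is used; only Grace can be blue, hence Grace = blue.
The 5 still-open variables draw from only 5 values {black, brown, green, pink, red}, so each is used; only Frank can be pink, hence Frank = pink.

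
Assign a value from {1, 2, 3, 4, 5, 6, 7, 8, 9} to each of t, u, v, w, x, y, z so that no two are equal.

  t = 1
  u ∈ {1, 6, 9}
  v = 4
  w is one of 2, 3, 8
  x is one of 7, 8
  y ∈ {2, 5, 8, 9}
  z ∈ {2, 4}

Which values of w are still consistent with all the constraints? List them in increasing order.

t has just one choice, so t = 1. Remove 1 from u.
v's domain is down to {4}, so v = 4. Strike 4 from z.
z's domain is down to {2}, so z = 2. Strike 2 from w, y.
No further eliminations apply; w can still be any of 3, 8.

3, 8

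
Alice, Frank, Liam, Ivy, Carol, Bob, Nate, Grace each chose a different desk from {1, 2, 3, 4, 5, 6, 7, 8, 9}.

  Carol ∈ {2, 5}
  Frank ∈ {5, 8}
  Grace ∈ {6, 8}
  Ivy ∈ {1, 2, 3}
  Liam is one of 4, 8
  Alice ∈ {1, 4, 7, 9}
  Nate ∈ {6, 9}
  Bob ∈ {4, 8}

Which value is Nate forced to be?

Liam and Bob share exactly the 2 values {4, 8}; by pigeonhole those values go to them, so strike 4, 8 from Alice, Frank, Grace.
Frank's domain is down to {5}, so Frank = 5. Remove 5 from Carol.
Carol's domain is down to {2}, so Carol = 2. Eliminate 2 elsewhere: Ivy.
Grace has just one choice, so Grace = 6. Strike 6 from Nate.
So Nate = 9.

9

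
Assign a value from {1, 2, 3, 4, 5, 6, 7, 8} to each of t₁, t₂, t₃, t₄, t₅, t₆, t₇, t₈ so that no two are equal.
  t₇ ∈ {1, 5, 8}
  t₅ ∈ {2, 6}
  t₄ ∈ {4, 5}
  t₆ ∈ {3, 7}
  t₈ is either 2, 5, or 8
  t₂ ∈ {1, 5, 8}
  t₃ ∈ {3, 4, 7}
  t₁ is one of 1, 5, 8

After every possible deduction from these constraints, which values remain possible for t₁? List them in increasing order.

The 8 variables draw from only 8 values {1, 2, 3, 4, 5, 6, 7, 8}, so each is used; only t₅ can be 6, hence t₅ = 6.
Among the 7 still-open variables, 2 fits only t₈ (and all 7 values in {1, 2, 3, 4, 5, 7, 8} must be used), so t₈ = 2.
t₁, t₂, t₇ between them cover only {1, 5, 8} — a naked triple. Remove those values from t₄.
t₄ must be 4 (only option left). So t₃ can't be 4.
No further eliminations apply; t₁ can still be any of 1, 5, 8.

1, 5, 8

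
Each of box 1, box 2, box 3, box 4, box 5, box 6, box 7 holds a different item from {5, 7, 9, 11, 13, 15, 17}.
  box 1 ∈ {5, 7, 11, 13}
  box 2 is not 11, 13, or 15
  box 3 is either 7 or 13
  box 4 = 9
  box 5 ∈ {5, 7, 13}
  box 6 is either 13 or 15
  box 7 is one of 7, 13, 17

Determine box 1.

box 4 has just one choice, so box 4 = 9. Strike 9 from box 2.
Among the 6 still-open variables, 11 fits only box 1 (and all 6 values in {5, 7, 11, 13, 15, 17} must be used), so box 1 = 11.

11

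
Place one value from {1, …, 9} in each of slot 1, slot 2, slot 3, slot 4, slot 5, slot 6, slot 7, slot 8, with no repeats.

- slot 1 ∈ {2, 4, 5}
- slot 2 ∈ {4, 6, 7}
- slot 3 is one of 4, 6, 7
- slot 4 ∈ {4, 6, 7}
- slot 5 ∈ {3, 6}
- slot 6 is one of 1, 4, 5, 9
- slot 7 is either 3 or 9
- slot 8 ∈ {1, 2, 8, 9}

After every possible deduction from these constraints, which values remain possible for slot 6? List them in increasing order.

slot 2, slot 3, slot 4 share exactly the 3 values {4, 6, 7}; by pigeonhole those values go to them, so strike 4, 6, 7 from slot 1, slot 5, slot 6.
slot 5 must be 3 (only option left). Remove 3 from slot 7.
slot 7's domain is down to {9}, so slot 7 = 9. Remove 9 from slot 6, slot 8.
No further eliminations apply; slot 6 can still be any of 1, 5.

1, 5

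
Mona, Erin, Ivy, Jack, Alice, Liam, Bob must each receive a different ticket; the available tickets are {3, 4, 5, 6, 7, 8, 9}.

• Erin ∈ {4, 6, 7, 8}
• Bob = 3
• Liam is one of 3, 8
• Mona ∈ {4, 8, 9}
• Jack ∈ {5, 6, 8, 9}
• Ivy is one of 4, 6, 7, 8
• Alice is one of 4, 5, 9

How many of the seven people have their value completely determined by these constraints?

2

Bob has just one choice, so Bob = 3. Eliminate 3 elsewhere: Liam.
Liam must be 8 (only option left). Remove 8 from Mona, Erin, Ivy, Jack.
Determined: Liam=8, Bob=3. The other people each still have more than one consistent value. That makes 2.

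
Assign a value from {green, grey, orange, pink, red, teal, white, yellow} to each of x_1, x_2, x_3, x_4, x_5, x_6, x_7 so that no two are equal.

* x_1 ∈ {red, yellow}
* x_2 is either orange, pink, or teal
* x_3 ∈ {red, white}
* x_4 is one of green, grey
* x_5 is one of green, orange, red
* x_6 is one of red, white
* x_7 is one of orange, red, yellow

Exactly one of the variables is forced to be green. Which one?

The 2 variables x_3 and x_6 are confined to {red, white}, which locks those values in; drop them from x_1, x_5, x_7.
That leaves x_1 = yellow. So x_7 can't be yellow.
x_7's domain is down to {orange}, so x_7 = orange. Remove orange from x_2, x_5.
So green goes to x_5.

x_5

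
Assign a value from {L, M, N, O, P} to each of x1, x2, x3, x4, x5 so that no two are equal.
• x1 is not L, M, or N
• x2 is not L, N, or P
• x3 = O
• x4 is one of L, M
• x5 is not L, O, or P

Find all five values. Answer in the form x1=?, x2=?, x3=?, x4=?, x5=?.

x3 has just one choice, so x3 = O. Remove O from x1, x2.
x1 must be P (only option left).
x2 has just one choice, so x2 = M. Remove M from x4, x5.
x4's domain is down to {L}, so x4 = L.
x5 must be N (only option left).

x1=P, x2=M, x3=O, x4=L, x5=N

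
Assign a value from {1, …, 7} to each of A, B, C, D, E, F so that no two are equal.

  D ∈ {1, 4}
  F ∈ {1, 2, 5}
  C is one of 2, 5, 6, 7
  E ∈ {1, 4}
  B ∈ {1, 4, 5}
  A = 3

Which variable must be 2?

A must be 3 (only option left).
The 2 variables D and E are confined to {1, 4}, which locks those values in; drop them from B, F.
B must be 5 (only option left). Strike 5 from C, F.
So 2 goes to F.

F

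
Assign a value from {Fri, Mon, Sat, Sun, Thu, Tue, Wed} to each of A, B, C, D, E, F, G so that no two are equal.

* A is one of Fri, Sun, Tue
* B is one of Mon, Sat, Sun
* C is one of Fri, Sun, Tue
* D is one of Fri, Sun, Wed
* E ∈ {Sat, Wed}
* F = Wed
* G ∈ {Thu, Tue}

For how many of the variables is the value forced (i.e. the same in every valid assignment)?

4

F must be Wed (only option left). So D, E can't be Wed.
E has just one choice, so E = Sat. Remove Sat from B.
The 5 still-open variables together cover exactly {Fri, Mon, Sun, Thu, Tue} — 5 values for 5 variables — and Mon appears only in B's list, so B = Mon.
The 4 still-open variables together cover exactly {Fri, Sun, Thu, Tue} — 4 values for 4 variables — and Thu appears only in G's list, so G = Thu.
Determined: B=Mon, E=Sat, F=Wed, G=Thu. The other variables each still have more than one consistent value. That makes 4.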